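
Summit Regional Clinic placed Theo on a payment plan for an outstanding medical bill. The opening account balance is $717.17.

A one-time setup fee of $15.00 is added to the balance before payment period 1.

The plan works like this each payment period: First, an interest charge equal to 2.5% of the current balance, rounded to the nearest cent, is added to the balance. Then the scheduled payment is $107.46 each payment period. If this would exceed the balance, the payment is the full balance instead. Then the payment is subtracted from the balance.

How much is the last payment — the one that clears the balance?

Payment period 1: $732.17 +$18.30 interest = $750.47; pay $107.46 → $643.01
Payment period 2: $643.01 +$16.08 interest = $659.09; pay $107.46 → $551.63
Payment period 3: $551.63 +$13.79 interest = $565.42; pay $107.46 → $457.96
Payment period 4: $457.96 +$11.45 interest = $469.41; pay $107.46 → $361.95
Payment period 5: $361.95 +$9.05 interest = $371.00; pay $107.46 → $263.54
Payment period 6: $263.54 +$6.59 interest = $270.13; pay $107.46 → $162.67
Payment period 7: $162.67 +$4.07 interest = $166.74; pay $107.46 → $59.28
Payment period 8: $59.28 +$1.48 interest = $60.76; pay $60.76 → $0.00

$60.76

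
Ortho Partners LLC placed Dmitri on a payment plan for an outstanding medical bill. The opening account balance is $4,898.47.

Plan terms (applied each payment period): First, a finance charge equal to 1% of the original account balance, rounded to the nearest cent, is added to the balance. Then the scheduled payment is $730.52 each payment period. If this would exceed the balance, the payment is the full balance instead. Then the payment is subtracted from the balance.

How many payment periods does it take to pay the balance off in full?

8

Payment period 1: $4,898.47 +$48.98 interest = $4,947.45; pay $730.52 → $4,216.93
Payment period 2: $4,216.93 +$48.98 interest = $4,265.91; pay $730.52 → $3,535.39
Payment period 3: $3,535.39 +$48.98 interest = $3,584.37; pay $730.52 → $2,853.85
Payment period 4: $2,853.85 +$48.98 interest = $2,902.83; pay $730.52 → $2,172.31
Payment period 5: $2,172.31 +$48.98 interest = $2,221.29; pay $730.52 → $1,490.77
Payment period 6: $1,490.77 +$48.98 interest = $1,539.75; pay $730.52 → $809.23
Payment period 7: $809.23 +$48.98 interest = $858.21; pay $730.52 → $127.69
Payment period 8: $127.69 +$48.98 interest = $176.67; pay $176.67 → $0.00
Balance reaches $0.00 in payment period 8.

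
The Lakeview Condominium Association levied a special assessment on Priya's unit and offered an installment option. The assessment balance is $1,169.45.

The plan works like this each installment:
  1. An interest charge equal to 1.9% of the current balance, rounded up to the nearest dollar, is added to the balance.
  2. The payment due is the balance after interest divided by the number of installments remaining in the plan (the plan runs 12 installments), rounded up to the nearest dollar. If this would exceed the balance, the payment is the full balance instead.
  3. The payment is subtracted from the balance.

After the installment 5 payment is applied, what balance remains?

$748.45

Installment 1: opening $1,169.45; interest $23.00 → $1,192.45; payment $100.00; balance $1,092.45
Installment 2: opening $1,092.45; interest $21.00 → $1,113.45; payment $102.00; balance $1,011.45
Installment 3: opening $1,011.45; interest $20.00 → $1,031.45; payment $104.00; balance $927.45
Installment 4: opening $927.45; interest $18.00 → $945.45; payment $106.00; balance $839.45
Installment 5: opening $839.45; interest $16.00 → $855.45; payment $107.00; balance $748.45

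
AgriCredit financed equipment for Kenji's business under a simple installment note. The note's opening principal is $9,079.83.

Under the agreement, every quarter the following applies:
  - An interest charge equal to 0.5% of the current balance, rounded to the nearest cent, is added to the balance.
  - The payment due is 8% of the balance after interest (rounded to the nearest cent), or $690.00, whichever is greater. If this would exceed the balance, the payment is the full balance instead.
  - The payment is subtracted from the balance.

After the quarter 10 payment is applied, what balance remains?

# | Opening | Interest | Payment | End bal
1 | $9,079.83 | $45.40 | $730.02 | $8,395.21
2 | $8,395.21 | $41.98 | $690.00 | $7,747.19
3 | $7,747.19 | $38.74 | $690.00 | $7,095.93
4 | $7,095.93 | $35.48 | $690.00 | $6,441.41
5 | $6,441.41 | $32.21 | $690.00 | $5,783.62
6 | $5,783.62 | $28.92 | $690.00 | $5,122.54
7 | $5,122.54 | $25.61 | $690.00 | $4,458.15
8 | $4,458.15 | $22.29 | $690.00 | $3,790.44
9 | $3,790.44 | $18.95 | $690.00 | $3,119.39
10 | $3,119.39 | $15.60 | $690.00 | $2,444.99

$2,444.99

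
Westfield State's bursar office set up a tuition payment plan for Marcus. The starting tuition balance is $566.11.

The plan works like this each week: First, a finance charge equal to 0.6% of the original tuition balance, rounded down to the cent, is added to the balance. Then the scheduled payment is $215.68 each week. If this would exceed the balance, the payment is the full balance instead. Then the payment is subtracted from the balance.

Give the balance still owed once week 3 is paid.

$0.00

# | Opening | Interest | Payment | End bal
1 | $566.11 | $3.39 | $215.68 | $353.82
2 | $353.82 | $3.39 | $215.68 | $141.53
3 | $141.53 | $3.39 | $144.92 | $0.00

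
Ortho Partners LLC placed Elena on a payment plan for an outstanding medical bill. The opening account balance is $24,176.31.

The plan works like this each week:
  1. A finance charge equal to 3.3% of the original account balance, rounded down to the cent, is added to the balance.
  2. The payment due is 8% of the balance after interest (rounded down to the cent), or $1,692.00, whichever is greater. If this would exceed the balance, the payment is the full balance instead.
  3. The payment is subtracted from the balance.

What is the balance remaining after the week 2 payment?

$21,872.09

Week 1: $24,176.31 +$797.81 interest = $24,974.12; pay $1,997.92 → $22,976.20
Week 2: $22,976.20 +$797.81 interest = $23,774.01; pay $1,901.92 → $21,872.09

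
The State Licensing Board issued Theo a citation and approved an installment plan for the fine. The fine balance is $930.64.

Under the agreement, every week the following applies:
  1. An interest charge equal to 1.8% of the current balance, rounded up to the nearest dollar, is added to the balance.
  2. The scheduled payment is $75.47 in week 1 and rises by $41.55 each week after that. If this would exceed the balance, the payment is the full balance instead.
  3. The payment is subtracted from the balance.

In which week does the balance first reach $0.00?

Week 1: opening $930.64; interest $17.00 → $947.64; payment $75.47; balance $872.17
Week 2: opening $872.17; interest $16.00 → $888.17; payment $117.02; balance $771.15
Week 3: opening $771.15; interest $14.00 → $785.15; payment $158.57; balance $626.58
Week 4: opening $626.58; interest $12.00 → $638.58; payment $200.12; balance $438.46
Week 5: opening $438.46; interest $8.00 → $446.46; payment $241.67; balance $204.79
Week 6: opening $204.79; interest $4.00 → $208.79; payment $208.79; balance $0.00
Balance reaches $0.00 in week 6.

6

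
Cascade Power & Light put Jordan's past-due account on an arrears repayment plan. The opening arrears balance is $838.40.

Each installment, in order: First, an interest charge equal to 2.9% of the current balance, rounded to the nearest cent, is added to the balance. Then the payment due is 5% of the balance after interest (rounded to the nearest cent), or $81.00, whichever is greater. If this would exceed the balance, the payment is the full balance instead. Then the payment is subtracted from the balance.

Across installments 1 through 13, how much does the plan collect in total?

Installment 1: $838.40 +$24.31 interest = $862.71; pay $81.00 → $781.71
Installment 2: $781.71 +$22.67 interest = $804.38; pay $81.00 → $723.38
Installment 3: $723.38 +$20.98 interest = $744.36; pay $81.00 → $663.36
Installment 4: $663.36 +$19.24 interest = $682.60; pay $81.00 → $601.60
Installment 5: $601.60 +$17.45 interest = $619.05; pay $81.00 → $538.05
Installment 6: $538.05 +$15.60 interest = $553.65; pay $81.00 → $472.65
Installment 7: $472.65 +$13.71 interest = $486.36; pay $81.00 → $405.36
Installment 8: $405.36 +$11.76 interest = $417.12; pay $81.00 → $336.12
Installment 9: $336.12 +$9.75 interest = $345.87; pay $81.00 → $264.87
Installment 10: $264.87 +$7.68 interest = $272.55; pay $81.00 → $191.55
Installment 11: $191.55 +$5.55 interest = $197.10; pay $81.00 → $116.10
Installment 12: $116.10 +$3.37 interest = $119.47; pay $81.00 → $38.47
Installment 13: $38.47 +$1.12 interest = $39.59; pay $39.59 → $0.00
Total paid: $1,011.59

$1,011.59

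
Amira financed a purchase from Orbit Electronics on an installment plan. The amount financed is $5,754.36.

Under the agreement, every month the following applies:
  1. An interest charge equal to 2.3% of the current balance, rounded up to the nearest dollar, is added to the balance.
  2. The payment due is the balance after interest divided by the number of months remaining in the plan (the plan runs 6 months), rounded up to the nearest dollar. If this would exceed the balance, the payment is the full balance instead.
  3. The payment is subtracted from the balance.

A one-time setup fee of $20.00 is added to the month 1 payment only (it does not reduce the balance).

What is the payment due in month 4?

$1,051.00

Month 1: $5,754.36 +$133.00 interest = $5,887.36; pay $982.00 (+ $20.00 fee) → $4,905.36
Month 2: $4,905.36 +$113.00 interest = $5,018.36; pay $1,004.00 → $4,014.36
Month 3: $4,014.36 +$93.00 interest = $4,107.36; pay $1,027.00 → $3,080.36
Month 4: $3,080.36 +$71.00 interest = $3,151.36; pay $1,051.00 → $2,100.36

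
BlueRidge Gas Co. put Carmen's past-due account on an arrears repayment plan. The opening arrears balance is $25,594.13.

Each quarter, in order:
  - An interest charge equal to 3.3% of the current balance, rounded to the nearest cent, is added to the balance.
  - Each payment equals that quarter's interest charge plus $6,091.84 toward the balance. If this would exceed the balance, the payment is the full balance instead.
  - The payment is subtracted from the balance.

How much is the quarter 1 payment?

$6,936.45

Quarter 1: opening $25,594.13; interest $844.61 → $26,438.74; payment $6,936.45; balance $19,502.29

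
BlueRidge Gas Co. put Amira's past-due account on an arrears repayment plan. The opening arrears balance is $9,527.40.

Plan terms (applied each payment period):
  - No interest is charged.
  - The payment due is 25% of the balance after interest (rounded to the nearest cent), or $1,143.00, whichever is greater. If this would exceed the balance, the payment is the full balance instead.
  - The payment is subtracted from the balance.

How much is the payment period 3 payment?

Payment period 1: opening $9,527.40; payment $2,381.85; balance $7,145.55
Payment period 2: opening $7,145.55; payment $1,786.39; balance $5,359.16
Payment period 3: opening $5,359.16; payment $1,339.79; balance $4,019.37

$1,339.79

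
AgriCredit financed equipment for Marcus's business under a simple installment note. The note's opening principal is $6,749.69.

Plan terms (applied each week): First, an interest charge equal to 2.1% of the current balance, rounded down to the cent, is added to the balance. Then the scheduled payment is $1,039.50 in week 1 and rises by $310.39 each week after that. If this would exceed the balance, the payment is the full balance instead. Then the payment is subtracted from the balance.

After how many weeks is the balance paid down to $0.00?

5

Week 1: opening $6,749.69; interest $141.74 → $6,891.43; payment $1,039.50; balance $5,851.93
Week 2: opening $5,851.93; interest $122.89 → $5,974.82; payment $1,349.89; balance $4,624.93
Week 3: opening $4,624.93; interest $97.12 → $4,722.05; payment $1,660.28; balance $3,061.77
Week 4: opening $3,061.77; interest $64.29 → $3,126.06; payment $1,970.67; balance $1,155.39
Week 5: opening $1,155.39; interest $24.26 → $1,179.65; payment $1,179.65; balance $0.00
Balance reaches $0.00 in week 5.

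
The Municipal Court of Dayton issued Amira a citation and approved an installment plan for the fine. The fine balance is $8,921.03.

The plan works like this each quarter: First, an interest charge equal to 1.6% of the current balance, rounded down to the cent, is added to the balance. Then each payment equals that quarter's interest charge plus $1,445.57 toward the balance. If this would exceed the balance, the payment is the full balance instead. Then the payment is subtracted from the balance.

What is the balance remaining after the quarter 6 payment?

$247.61

Quarter 1: $8,921.03 +$142.73 interest = $9,063.76; pay $1,588.30 → $7,475.46
Quarter 2: $7,475.46 +$119.60 interest = $7,595.06; pay $1,565.17 → $6,029.89
Quarter 3: $6,029.89 +$96.47 interest = $6,126.36; pay $1,542.04 → $4,584.32
Quarter 4: $4,584.32 +$73.34 interest = $4,657.66; pay $1,518.91 → $3,138.75
Quarter 5: $3,138.75 +$50.22 interest = $3,188.97; pay $1,495.79 → $1,693.18
Quarter 6: $1,693.18 +$27.09 interest = $1,720.27; pay $1,472.66 → $247.61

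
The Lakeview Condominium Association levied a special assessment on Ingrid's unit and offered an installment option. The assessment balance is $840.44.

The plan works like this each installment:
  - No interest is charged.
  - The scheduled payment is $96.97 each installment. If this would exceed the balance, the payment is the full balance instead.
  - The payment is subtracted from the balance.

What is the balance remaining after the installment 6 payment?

$258.62

Installment 1: $840.44 − $96.97 → $743.47
Installment 2: $743.47 − $96.97 → $646.50
Installment 3: $646.50 − $96.97 → $549.53
Installment 4: $549.53 − $96.97 → $452.56
Installment 5: $452.56 − $96.97 → $355.59
Installment 6: $355.59 − $96.97 → $258.62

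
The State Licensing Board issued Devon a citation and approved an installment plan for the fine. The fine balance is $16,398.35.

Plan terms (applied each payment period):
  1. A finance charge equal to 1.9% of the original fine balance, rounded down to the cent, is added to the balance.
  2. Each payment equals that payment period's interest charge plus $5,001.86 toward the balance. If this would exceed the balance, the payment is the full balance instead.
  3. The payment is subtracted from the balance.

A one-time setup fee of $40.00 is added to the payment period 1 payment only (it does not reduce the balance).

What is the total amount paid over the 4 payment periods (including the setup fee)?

$17,684.59

# | Opening | Interest | Payment | Fee | End bal
1 | $16,398.35 | $311.56 | $5,313.42 | $40.00 | $11,396.49
2 | $11,396.49 | $311.56 | $5,313.42 | — | $6,394.63
3 | $6,394.63 | $311.56 | $5,313.42 | — | $1,392.77
4 | $1,392.77 | $311.56 | $1,704.33 | — | $0.00
Total paid: $17,684.59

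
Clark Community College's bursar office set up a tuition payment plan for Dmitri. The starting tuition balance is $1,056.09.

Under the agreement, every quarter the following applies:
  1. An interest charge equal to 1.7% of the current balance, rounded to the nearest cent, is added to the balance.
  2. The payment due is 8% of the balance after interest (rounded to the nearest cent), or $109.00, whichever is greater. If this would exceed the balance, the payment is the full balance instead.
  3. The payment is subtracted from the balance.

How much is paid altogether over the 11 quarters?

# | Opening | Interest | Payment | End bal
1 | $1,056.09 | $17.95 | $109.00 | $965.04
2 | $965.04 | $16.41 | $109.00 | $872.45
3 | $872.45 | $14.83 | $109.00 | $778.28
4 | $778.28 | $13.23 | $109.00 | $682.51
5 | $682.51 | $11.60 | $109.00 | $585.11
6 | $585.11 | $9.95 | $109.00 | $486.06
7 | $486.06 | $8.26 | $109.00 | $385.32
8 | $385.32 | $6.55 | $109.00 | $282.87
9 | $282.87 | $4.81 | $109.00 | $178.68
10 | $178.68 | $3.04 | $109.00 | $72.72
11 | $72.72 | $1.24 | $73.96 | $0.00
Total paid: $1,163.96

$1,163.96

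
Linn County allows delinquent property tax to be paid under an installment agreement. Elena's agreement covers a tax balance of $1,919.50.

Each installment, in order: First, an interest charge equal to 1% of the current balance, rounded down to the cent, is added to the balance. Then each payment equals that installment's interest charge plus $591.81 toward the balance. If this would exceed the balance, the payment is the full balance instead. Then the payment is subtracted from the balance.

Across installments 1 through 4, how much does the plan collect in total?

$1,960.75

Installment 1: $1,919.50 +$19.19 interest = $1,938.69; pay $611.00 → $1,327.69
Installment 2: $1,327.69 +$13.27 interest = $1,340.96; pay $605.08 → $735.88
Installment 3: $735.88 +$7.35 interest = $743.23; pay $599.16 → $144.07
Installment 4: $144.07 +$1.44 interest = $145.51; pay $145.51 → $0.00
Total paid: $1,960.75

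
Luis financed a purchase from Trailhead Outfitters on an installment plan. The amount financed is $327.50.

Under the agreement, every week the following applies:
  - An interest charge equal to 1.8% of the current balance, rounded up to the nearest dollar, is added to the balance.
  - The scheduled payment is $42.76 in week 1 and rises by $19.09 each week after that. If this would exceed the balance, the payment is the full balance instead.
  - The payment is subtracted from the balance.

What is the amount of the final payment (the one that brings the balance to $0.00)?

Week 1: $327.50 +$6.00 interest = $333.50; pay $42.76 → $290.74
Week 2: $290.74 +$6.00 interest = $296.74; pay $61.85 → $234.89
Week 3: $234.89 +$5.00 interest = $239.89; pay $80.94 → $158.95
Week 4: $158.95 +$3.00 interest = $161.95; pay $100.03 → $61.92
Week 5: $61.92 +$2.00 interest = $63.92; pay $63.92 → $0.00

$63.92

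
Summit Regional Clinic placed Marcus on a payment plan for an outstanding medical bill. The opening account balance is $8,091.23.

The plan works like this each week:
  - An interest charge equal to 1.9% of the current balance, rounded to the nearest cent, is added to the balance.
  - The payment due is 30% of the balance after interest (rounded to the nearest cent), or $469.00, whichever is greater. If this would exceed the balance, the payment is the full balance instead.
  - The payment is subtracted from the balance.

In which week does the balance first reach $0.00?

Week 1: opening $8,091.23; interest $153.73 → $8,244.96; payment $2,473.49; balance $5,771.47
Week 2: opening $5,771.47; interest $109.66 → $5,881.13; payment $1,764.34; balance $4,116.79
Week 3: opening $4,116.79; interest $78.22 → $4,195.01; payment $1,258.50; balance $2,936.51
Week 4: opening $2,936.51; interest $55.79 → $2,992.30; payment $897.69; balance $2,094.61
Week 5: opening $2,094.61; interest $39.80 → $2,134.41; payment $640.32; balance $1,494.09
Week 6: opening $1,494.09; interest $28.39 → $1,522.48; payment $469.00; balance $1,053.48
Week 7: opening $1,053.48; interest $20.02 → $1,073.50; payment $469.00; balance $604.50
Week 8: opening $604.50; interest $11.49 → $615.99; payment $469.00; balance $146.99
Week 9: opening $146.99; interest $2.79 → $149.78; payment $149.78; balance $0.00
Balance reaches $0.00 in week 9.

9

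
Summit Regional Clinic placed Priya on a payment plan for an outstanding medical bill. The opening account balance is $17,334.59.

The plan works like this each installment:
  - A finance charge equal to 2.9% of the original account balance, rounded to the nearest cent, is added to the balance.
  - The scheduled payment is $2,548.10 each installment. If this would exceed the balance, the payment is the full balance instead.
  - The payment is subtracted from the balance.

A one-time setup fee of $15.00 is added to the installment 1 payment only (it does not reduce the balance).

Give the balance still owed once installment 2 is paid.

$13,243.79

Installment 1: opening $17,334.59; interest $502.70 → $17,837.29; payment $2,548.10 (+ $15.00 fee); balance $15,289.19
Installment 2: opening $15,289.19; interest $502.70 → $15,791.89; payment $2,548.10; balance $13,243.79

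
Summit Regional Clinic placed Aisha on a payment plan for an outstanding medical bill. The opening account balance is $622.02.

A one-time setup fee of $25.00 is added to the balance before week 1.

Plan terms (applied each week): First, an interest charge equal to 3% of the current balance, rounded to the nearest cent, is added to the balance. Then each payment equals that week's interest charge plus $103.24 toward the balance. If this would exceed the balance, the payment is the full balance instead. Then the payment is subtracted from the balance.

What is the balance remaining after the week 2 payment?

$440.54

Week 1: opening $647.02; interest $19.41 → $666.43; payment $122.65; balance $543.78
Week 2: opening $543.78; interest $16.31 → $560.09; payment $119.55; balance $440.54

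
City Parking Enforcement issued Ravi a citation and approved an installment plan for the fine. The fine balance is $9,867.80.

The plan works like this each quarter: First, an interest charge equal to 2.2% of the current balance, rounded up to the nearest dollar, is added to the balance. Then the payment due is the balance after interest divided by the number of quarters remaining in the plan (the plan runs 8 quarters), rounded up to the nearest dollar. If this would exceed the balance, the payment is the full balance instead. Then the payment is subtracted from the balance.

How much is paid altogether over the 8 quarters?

$10,900.80

Quarter 1: opening $9,867.80; interest $218.00 → $10,085.80; payment $1,261.00; balance $8,824.80
Quarter 2: opening $8,824.80; interest $195.00 → $9,019.80; payment $1,289.00; balance $7,730.80
Quarter 3: opening $7,730.80; interest $171.00 → $7,901.80; payment $1,317.00; balance $6,584.80
Quarter 4: opening $6,584.80; interest $145.00 → $6,729.80; payment $1,346.00; balance $5,383.80
Quarter 5: opening $5,383.80; interest $119.00 → $5,502.80; payment $1,376.00; balance $4,126.80
Quarter 6: opening $4,126.80; interest $91.00 → $4,217.80; payment $1,406.00; balance $2,811.80
Quarter 7: opening $2,811.80; interest $62.00 → $2,873.80; payment $1,437.00; balance $1,436.80
Quarter 8: opening $1,436.80; interest $32.00 → $1,468.80; payment $1,468.80; balance $0.00
Total paid: $10,900.80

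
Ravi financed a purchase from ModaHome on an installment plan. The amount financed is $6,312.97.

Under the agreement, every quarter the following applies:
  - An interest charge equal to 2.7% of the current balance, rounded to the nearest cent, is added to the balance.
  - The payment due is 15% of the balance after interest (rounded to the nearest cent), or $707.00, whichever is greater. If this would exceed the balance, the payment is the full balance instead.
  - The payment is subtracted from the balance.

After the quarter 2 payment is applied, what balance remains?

$4,810.74

Quarter 1: opening $6,312.97; interest $170.45 → $6,483.42; payment $972.51; balance $5,510.91
Quarter 2: opening $5,510.91; interest $148.79 → $5,659.70; payment $848.96; balance $4,810.74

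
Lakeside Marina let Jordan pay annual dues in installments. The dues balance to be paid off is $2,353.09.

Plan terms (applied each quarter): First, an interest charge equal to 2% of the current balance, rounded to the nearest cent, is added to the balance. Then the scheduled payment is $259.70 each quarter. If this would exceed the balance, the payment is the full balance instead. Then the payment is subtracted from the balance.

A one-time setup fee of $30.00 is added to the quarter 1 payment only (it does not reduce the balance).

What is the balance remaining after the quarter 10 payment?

$24.76

# | Opening | Interest | Payment | Fee | End bal
1 | $2,353.09 | $47.06 | $259.70 | $30.00 | $2,140.45
2 | $2,140.45 | $42.81 | $259.70 | — | $1,923.56
3 | $1,923.56 | $38.47 | $259.70 | — | $1,702.33
4 | $1,702.33 | $34.05 | $259.70 | — | $1,476.68
5 | $1,476.68 | $29.53 | $259.70 | — | $1,246.51
6 | $1,246.51 | $24.93 | $259.70 | — | $1,011.74
7 | $1,011.74 | $20.23 | $259.70 | — | $772.27
8 | $772.27 | $15.45 | $259.70 | — | $528.02
9 | $528.02 | $10.56 | $259.70 | — | $278.88
10 | $278.88 | $5.58 | $259.70 | — | $24.76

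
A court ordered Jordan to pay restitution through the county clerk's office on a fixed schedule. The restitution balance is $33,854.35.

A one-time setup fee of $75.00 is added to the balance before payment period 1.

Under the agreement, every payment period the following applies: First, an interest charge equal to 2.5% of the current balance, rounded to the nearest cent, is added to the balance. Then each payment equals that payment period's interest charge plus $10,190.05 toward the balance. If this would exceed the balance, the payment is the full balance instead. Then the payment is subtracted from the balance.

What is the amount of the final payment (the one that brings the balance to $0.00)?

$3,443.18

Payment period 1: $33,929.35 +$848.23 interest = $34,777.58; pay $11,038.28 → $23,739.30
Payment period 2: $23,739.30 +$593.48 interest = $24,332.78; pay $10,783.53 → $13,549.25
Payment period 3: $13,549.25 +$338.73 interest = $13,887.98; pay $10,528.78 → $3,359.20
Payment period 4: $3,359.20 +$83.98 interest = $3,443.18; pay $3,443.18 → $0.00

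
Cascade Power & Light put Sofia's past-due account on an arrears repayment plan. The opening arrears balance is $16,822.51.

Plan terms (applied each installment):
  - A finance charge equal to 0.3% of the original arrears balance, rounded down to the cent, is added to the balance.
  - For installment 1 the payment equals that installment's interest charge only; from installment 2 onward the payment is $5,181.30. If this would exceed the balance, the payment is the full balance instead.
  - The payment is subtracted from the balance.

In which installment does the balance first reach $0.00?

5

# | Opening | Interest | Payment | End bal
1 | $16,822.51 | $50.46 | $50.46 | $16,822.51
2 | $16,822.51 | $50.46 | $5,181.30 | $11,691.67
3 | $11,691.67 | $50.46 | $5,181.30 | $6,560.83
4 | $6,560.83 | $50.46 | $5,181.30 | $1,429.99
5 | $1,429.99 | $50.46 | $1,480.45 | $0.00
Balance reaches $0.00 in installment 5.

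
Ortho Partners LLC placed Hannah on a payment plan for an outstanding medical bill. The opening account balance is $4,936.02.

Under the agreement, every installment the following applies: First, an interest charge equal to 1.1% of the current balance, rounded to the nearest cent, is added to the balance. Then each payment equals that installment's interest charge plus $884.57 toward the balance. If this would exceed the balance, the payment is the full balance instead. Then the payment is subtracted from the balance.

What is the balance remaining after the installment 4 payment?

# | Opening | Interest | Payment | End bal
1 | $4,936.02 | $54.30 | $938.87 | $4,051.45
2 | $4,051.45 | $44.57 | $929.14 | $3,166.88
3 | $3,166.88 | $34.84 | $919.41 | $2,282.31
4 | $2,282.31 | $25.11 | $909.68 | $1,397.74

$1,397.74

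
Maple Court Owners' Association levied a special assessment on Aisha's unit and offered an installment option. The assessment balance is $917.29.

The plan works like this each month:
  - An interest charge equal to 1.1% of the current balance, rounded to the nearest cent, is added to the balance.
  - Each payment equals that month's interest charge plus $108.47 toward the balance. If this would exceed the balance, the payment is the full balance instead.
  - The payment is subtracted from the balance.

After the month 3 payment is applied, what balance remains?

Month 1: $917.29 +$10.09 interest = $927.38; pay $118.56 → $808.82
Month 2: $808.82 +$8.90 interest = $817.72; pay $117.37 → $700.35
Month 3: $700.35 +$7.70 interest = $708.05; pay $116.17 → $591.88

$591.88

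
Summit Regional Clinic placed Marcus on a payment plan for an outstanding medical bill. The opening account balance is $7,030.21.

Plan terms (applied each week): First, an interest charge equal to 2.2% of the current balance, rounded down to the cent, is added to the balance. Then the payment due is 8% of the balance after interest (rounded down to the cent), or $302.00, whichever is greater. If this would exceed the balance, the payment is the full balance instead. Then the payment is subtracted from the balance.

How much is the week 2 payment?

$540.44

Week 1: opening $7,030.21; interest $154.66 → $7,184.87; payment $574.78; balance $6,610.09
Week 2: opening $6,610.09; interest $145.42 → $6,755.51; payment $540.44; balance $6,215.07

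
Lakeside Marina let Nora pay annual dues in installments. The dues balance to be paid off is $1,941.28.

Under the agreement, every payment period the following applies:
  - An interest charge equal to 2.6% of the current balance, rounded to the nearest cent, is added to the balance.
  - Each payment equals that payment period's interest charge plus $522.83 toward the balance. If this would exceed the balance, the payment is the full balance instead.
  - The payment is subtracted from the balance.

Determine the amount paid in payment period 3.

$546.12

Payment period 1: $1,941.28 +$50.47 interest = $1,991.75; pay $573.30 → $1,418.45
Payment period 2: $1,418.45 +$36.88 interest = $1,455.33; pay $559.71 → $895.62
Payment period 3: $895.62 +$23.29 interest = $918.91; pay $546.12 → $372.79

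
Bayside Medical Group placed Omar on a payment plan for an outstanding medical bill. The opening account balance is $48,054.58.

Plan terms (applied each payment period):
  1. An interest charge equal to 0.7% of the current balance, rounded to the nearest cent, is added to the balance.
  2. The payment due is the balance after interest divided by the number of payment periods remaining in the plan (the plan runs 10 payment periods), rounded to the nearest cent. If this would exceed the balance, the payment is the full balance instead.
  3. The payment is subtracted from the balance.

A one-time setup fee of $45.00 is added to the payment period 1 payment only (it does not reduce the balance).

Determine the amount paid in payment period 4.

Payment period 1: $48,054.58 +$336.38 interest = $48,390.96; pay $4,839.10 (+ $45.00 fee) → $43,551.86
Payment period 2: $43,551.86 +$304.86 interest = $43,856.72; pay $4,872.97 → $38,983.75
Payment period 3: $38,983.75 +$272.89 interest = $39,256.64; pay $4,907.08 → $34,349.56
Payment period 4: $34,349.56 +$240.45 interest = $34,590.01; pay $4,941.43 → $29,648.58

$4,941.43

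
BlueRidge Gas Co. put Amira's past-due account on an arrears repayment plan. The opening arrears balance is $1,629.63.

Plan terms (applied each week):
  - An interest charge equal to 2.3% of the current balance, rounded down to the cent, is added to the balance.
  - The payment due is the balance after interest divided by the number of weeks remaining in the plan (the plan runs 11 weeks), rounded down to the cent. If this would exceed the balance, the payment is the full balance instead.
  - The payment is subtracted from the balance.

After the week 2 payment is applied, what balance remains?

Week 1: $1,629.63 +$37.48 interest = $1,667.11; pay $151.55 → $1,515.56
Week 2: $1,515.56 +$34.85 interest = $1,550.41; pay $155.04 → $1,395.37

$1,395.37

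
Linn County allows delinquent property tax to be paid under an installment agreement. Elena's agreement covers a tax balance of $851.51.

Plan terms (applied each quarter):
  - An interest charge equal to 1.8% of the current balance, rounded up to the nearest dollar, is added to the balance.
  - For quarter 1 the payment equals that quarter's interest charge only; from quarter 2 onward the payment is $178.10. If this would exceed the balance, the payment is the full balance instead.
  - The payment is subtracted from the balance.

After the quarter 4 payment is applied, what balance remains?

$356.21

Quarter 1: $851.51 +$16.00 interest = $867.51; pay $16.00 → $851.51
Quarter 2: $851.51 +$16.00 interest = $867.51; pay $178.10 → $689.41
Quarter 3: $689.41 +$13.00 interest = $702.41; pay $178.10 → $524.31
Quarter 4: $524.31 +$10.00 interest = $534.31; pay $178.10 → $356.21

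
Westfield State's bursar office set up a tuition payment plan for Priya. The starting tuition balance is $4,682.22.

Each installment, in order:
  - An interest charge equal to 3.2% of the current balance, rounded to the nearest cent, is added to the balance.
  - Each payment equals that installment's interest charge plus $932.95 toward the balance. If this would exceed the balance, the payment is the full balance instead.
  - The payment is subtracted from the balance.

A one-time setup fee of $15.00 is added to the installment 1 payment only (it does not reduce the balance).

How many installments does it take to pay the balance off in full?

6

Installment 1: $4,682.22 +$149.83 interest = $4,832.05; pay $1,082.78 (+ $15.00 fee) → $3,749.27
Installment 2: $3,749.27 +$119.98 interest = $3,869.25; pay $1,052.93 → $2,816.32
Installment 3: $2,816.32 +$90.12 interest = $2,906.44; pay $1,023.07 → $1,883.37
Installment 4: $1,883.37 +$60.27 interest = $1,943.64; pay $993.22 → $950.42
Installment 5: $950.42 +$30.41 interest = $980.83; pay $963.36 → $17.47
Installment 6: $17.47 +$0.56 interest = $18.03; pay $18.03 → $0.00
Balance reaches $0.00 in installment 6.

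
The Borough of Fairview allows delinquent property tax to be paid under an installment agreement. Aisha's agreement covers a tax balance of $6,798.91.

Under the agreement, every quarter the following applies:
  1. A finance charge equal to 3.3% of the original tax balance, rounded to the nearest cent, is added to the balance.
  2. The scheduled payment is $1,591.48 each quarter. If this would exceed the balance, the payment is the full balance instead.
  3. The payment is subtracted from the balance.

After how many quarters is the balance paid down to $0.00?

# | Opening | Interest | Payment | End bal
1 | $6,798.91 | $224.36 | $1,591.48 | $5,431.79
2 | $5,431.79 | $224.36 | $1,591.48 | $4,064.67
3 | $4,064.67 | $224.36 | $1,591.48 | $2,697.55
4 | $2,697.55 | $224.36 | $1,591.48 | $1,330.43
5 | $1,330.43 | $224.36 | $1,554.79 | $0.00
Balance reaches $0.00 in quarter 5.

5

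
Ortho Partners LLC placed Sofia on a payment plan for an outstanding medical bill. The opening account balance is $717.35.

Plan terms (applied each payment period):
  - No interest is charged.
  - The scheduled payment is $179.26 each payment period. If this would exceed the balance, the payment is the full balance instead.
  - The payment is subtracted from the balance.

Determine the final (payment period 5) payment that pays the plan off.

Payment period 1: $717.35 − $179.26 → $538.09
Payment period 2: $538.09 − $179.26 → $358.83
Payment period 3: $358.83 − $179.26 → $179.57
Payment period 4: $179.57 − $179.26 → $0.31
Payment period 5: $0.31 − $0.31 → $0.00

$0.31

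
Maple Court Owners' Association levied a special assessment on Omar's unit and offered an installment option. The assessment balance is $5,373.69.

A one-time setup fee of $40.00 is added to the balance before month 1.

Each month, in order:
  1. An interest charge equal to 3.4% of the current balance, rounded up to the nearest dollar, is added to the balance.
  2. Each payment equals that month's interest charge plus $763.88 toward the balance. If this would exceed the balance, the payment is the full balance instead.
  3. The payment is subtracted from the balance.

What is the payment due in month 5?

# | Opening | Interest | Payment | End bal
1 | $5,413.69 | $185.00 | $948.88 | $4,649.81
2 | $4,649.81 | $159.00 | $922.88 | $3,885.93
3 | $3,885.93 | $133.00 | $896.88 | $3,122.05
4 | $3,122.05 | $107.00 | $870.88 | $2,358.17
5 | $2,358.17 | $81.00 | $844.88 | $1,594.29

$844.88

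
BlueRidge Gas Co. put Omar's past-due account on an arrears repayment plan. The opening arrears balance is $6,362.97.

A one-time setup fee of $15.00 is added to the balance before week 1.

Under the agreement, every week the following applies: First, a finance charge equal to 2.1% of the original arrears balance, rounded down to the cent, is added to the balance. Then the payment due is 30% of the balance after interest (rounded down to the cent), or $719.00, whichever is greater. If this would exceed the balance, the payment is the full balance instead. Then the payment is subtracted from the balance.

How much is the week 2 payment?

Week 1: $6,377.97 +$133.62 interest = $6,511.59; pay $1,953.47 → $4,558.12
Week 2: $4,558.12 +$133.62 interest = $4,691.74; pay $1,407.52 → $3,284.22

$1,407.52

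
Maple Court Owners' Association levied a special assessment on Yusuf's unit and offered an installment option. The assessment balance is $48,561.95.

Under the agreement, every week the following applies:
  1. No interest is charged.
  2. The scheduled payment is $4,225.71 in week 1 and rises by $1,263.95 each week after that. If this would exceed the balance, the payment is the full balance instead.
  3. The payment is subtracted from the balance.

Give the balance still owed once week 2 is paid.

$38,846.58

Week 1: $48,561.95 − $4,225.71 → $44,336.24
Week 2: $44,336.24 − $5,489.66 → $38,846.58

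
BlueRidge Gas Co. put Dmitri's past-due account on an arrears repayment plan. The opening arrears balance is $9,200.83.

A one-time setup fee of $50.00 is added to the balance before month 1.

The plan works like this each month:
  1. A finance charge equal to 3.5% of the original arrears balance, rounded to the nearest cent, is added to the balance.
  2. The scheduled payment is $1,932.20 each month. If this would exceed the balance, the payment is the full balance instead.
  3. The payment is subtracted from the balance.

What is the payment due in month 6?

Month 1: $9,250.83 +$322.03 interest = $9,572.86; pay $1,932.20 → $7,640.66
Month 2: $7,640.66 +$322.03 interest = $7,962.69; pay $1,932.20 → $6,030.49
Month 3: $6,030.49 +$322.03 interest = $6,352.52; pay $1,932.20 → $4,420.32
Month 4: $4,420.32 +$322.03 interest = $4,742.35; pay $1,932.20 → $2,810.15
Month 5: $2,810.15 +$322.03 interest = $3,132.18; pay $1,932.20 → $1,199.98
Month 6: $1,199.98 +$322.03 interest = $1,522.01; pay $1,522.01 → $0.00

$1,522.01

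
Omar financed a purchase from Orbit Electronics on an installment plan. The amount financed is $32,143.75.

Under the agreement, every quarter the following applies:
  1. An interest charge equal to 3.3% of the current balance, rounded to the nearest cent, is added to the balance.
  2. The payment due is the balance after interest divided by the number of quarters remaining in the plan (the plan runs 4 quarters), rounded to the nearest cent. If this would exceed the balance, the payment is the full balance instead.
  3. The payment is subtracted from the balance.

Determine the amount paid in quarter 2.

$8,575.06

Quarter 1: $32,143.75 +$1,060.74 interest = $33,204.49; pay $8,301.12 → $24,903.37
Quarter 2: $24,903.37 +$821.81 interest = $25,725.18; pay $8,575.06 → $17,150.12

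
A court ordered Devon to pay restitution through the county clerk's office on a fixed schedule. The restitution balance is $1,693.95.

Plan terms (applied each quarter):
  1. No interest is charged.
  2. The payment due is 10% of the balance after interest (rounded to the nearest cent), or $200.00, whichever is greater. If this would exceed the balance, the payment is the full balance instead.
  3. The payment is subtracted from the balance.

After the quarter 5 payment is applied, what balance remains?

# | Opening | Payment | End bal
1 | $1,693.95 | $200.00 | $1,493.95
2 | $1,493.95 | $200.00 | $1,293.95
3 | $1,293.95 | $200.00 | $1,093.95
4 | $1,093.95 | $200.00 | $893.95
5 | $893.95 | $200.00 | $693.95

$693.95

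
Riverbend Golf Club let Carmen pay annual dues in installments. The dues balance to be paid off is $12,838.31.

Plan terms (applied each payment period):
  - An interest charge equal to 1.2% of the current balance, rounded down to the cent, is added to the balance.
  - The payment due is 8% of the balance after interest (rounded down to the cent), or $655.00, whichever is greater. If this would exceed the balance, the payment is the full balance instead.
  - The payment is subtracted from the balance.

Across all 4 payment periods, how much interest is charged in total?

Payment period 1: opening $12,838.31; interest $154.05 → $12,992.36; payment $1,039.38; balance $11,952.98
Payment period 2: opening $11,952.98; interest $143.43 → $12,096.41; payment $967.71; balance $11,128.70
Payment period 3: opening $11,128.70; interest $133.54 → $11,262.24; payment $900.97; balance $10,361.27
Payment period 4: opening $10,361.27; interest $124.33 → $10,485.60; payment $838.84; balance $9,646.76
Total interest: $154.05 + $143.43 + $133.54 + $124.33 = $555.35

$555.35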